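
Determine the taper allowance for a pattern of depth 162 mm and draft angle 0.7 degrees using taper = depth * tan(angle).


Formula: taper = depth * tan(draft_angle)
tan(0.7 deg) = 0.0122179
taper = 162 mm * 0.0122179 = 1.9793 mm

Final answer: 1.9793 mm


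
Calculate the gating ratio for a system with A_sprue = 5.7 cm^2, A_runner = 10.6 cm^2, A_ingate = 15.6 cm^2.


Sprue:Runner:Ingate = 1 : 10.6/5.7 : 15.6/5.7 = 1:1.86:2.74

1:1.86:2.74


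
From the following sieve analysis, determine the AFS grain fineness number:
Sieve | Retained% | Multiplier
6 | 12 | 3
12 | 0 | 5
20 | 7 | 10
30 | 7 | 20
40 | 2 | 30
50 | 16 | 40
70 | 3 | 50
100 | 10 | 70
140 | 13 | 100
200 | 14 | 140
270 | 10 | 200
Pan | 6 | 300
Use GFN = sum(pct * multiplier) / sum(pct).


Formula: GFN = sum(pct * multiplier) / sum(pct)
sum(pct * multiplier) = 8856
sum(pct) = 100
GFN = 8856 / 100 = 88.56

88.56


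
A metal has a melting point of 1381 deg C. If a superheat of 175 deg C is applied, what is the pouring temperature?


Formula: T_pour = T_melt + Superheat
T_pour = 1381 + 175 = 1556 deg C


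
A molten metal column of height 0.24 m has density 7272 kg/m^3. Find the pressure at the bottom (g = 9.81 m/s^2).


Formula: P = rho * g * h
rho * g = 7272 * 9.81 = 71338.32 N/m^3
P = 71338.32 * 0.24 = 17121.1968 Pa


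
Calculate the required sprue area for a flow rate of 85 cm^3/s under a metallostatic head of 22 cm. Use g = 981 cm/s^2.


Formula: v = sqrt(2*g*h), A = Q/v
Velocity: v = sqrt(2 * 981 * 22) = sqrt(43164) = 207.7595 cm/s
Sprue area: A = Q / v = 85 / 207.7595 = 0.4091 cm^2

Final answer: 0.4091 cm^2


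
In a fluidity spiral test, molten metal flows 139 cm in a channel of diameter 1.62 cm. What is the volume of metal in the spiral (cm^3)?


Formula: V = pi * (d/2)^2 * L  (cylinder volume)
Radius = 1.62/2 = 0.81 cm
V = pi * 0.81^2 * 139 = 286.5067 cm^3


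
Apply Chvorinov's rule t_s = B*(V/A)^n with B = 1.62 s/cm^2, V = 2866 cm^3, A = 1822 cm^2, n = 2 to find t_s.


Formula: t_s = B * (V/A)^n  (Chvorinov's rule, n=2)
Modulus M = V/A = 2866/1822 = 1.572997 cm
M^2 = 1.572997^2 = 2.474320 cm^2
t_s = 1.62 * 2.474320 = 4.0084 s

Answer: 4.0084 s


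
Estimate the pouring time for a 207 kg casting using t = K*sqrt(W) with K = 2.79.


Formula: t = K * sqrt(W)
sqrt(W) = sqrt(207) = 14.38749
t = 2.79 * 14.38749 = 40.1411 s


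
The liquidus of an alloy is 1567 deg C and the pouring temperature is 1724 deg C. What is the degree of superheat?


Formula: Superheat = T_pour - T_melt
Superheat = 1724 - 1567 = 157 deg C

Answer: 157 deg C


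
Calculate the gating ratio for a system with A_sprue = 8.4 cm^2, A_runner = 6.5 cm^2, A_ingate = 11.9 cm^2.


Sprue:Runner:Ingate = 1 : 6.5/8.4 : 11.9/8.4 = 1:0.77:1.42

1:0.77:1.42


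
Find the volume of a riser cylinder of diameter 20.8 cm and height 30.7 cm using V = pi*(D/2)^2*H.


Formula: V = pi * (D/2)^2 * H  (cylinder volume)
Radius = D/2 = 20.8/2 = 10.4 cm
V = pi * 10.4^2 * 30.7 = 10431.6961 cm^3


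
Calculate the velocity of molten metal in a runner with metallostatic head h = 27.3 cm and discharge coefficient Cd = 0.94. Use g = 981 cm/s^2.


Formula: v = Cd * sqrt(2 * g * h)  (Torricelli with discharge coefficient)
2*g*h = 2 * 981 * 27.3 = 53562.6 cm^2/s^2
sqrt(53562.6) = 231.43595 cm/s
v = 0.94 * 231.43595 = 217.5498 cm/s

Answer: 217.5498 cm/s


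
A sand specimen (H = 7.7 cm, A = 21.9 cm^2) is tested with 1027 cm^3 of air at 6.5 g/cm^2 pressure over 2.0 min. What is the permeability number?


Formula: Permeability Number P = (V * H) / (p * A * t)
Numerator: V * H = 1027 * 7.7 = 7907.9
Denominator: p * A * t = 6.5 * 21.9 * 2.0 = 284.7
P = 7907.9 / 284.7 = 27.7763


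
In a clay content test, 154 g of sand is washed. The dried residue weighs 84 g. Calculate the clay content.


Formula: Clay% = (W_total - W_washed) / W_total * 100
Clay mass = 154 - 84 = 70 g
Clay% = 70 / 154 * 100 = 45.4545%


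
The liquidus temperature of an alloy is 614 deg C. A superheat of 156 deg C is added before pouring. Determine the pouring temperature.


Formula: T_pour = T_melt + Superheat
T_pour = 614 + 156 = 770 deg C

770 deg C


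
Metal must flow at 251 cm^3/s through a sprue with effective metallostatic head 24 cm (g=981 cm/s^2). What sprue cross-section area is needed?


Formula: v = sqrt(2*g*h), A = Q/v
Velocity: v = sqrt(2 * 981 * 24) = sqrt(47088) = 216.9977 cm/s
Sprue area: A = Q / v = 251 / 216.9977 = 1.1567 cm^2

Answer: 1.1567 cm^2


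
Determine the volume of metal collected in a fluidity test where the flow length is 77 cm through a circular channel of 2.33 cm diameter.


Formula: V = pi * (d/2)^2 * L  (cylinder volume)
Radius = 2.33/2 = 1.165 cm
V = pi * 1.165^2 * 77 = 328.3163 cm^3

Final answer: 328.3163 cm^3


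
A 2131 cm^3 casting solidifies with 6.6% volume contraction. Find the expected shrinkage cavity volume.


Formula: V_shrink = V_casting * shrinkage_pct / 100
V_shrink = 2131 cm^3 * 6.6 / 100 = 140.6460 cm^3


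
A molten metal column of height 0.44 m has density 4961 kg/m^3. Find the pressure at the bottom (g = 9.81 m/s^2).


Formula: P = rho * g * h
rho * g = 4961 * 9.81 = 48667.41 N/m^3
P = 48667.41 * 0.44 = 21413.6604 Pa

Answer: 21413.6604 Pa


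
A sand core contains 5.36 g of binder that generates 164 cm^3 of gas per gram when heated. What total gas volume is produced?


Formula: V_gas = W_binder * gas_evolution_rate
V = 5.36 g * 164 cm^3/g = 879.0400 cm^3


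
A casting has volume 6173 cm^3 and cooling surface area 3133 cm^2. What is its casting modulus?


Formula: Casting Modulus M = V / A
M = 6173 cm^3 / 3133 cm^2 = 1.9703 cm

Answer: 1.9703 cm


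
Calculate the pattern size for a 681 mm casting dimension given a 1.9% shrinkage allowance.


Formula: L_pattern = L_casting * (1 + shrinkage_rate/100)
Shrinkage factor = 1 + 1.9/100 = 1.019
L_pattern = 681 mm * 1.019 = 693.9390 mm


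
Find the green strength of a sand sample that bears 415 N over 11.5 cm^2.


Formula: Compressive Strength = Force / Area
Strength = 415 N / 11.5 cm^2 = 36.0870 N/cm^2

36.0870 N/cm^2


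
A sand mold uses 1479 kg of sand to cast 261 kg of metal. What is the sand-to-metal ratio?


Formula: Sand-to-Metal Ratio = W_sand / W_metal
Ratio = 1479 kg / 261 kg = 5.6667

Final answer: 5.6667


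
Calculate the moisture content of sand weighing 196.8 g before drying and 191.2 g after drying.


Formula: MC = (W_wet - W_dry) / W_wet * 100
Water mass = 196.8 - 191.2 = 5.6 g
MC = 5.6 / 196.8 * 100 = 2.8455%

Answer: 2.8455%


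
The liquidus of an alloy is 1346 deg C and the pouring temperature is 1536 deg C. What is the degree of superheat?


Formula: Superheat = T_pour - T_melt
Superheat = 1536 - 1346 = 190 deg C


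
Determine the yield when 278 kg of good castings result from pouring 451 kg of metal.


Formula: Casting Yield = (W_good / W_total) * 100
Yield = (278 kg / 451 kg) * 100 = 61.6408%


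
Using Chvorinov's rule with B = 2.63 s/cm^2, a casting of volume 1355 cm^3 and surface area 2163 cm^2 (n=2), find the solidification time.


Formula: t_s = B * (V/A)^n  (Chvorinov's rule, n=2)
Modulus M = V/A = 1355/2163 = 0.626445 cm
M^2 = 0.626445^2 = 0.392433 cm^2
t_s = 2.63 * 0.392433 = 1.0321 s


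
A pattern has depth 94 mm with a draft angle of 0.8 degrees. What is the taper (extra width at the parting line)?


Formula: taper = depth * tan(draft_angle)
tan(0.8 deg) = 0.0139635
taper = 94 mm * 0.0139635 = 1.3126 mm

1.3126 mm


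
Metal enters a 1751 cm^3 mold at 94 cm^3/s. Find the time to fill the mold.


Formula: t_fill = V_mold / Q_flow
t = 1751 cm^3 / 94 cm^3/s = 18.6277 s

Final answer: 18.6277 s


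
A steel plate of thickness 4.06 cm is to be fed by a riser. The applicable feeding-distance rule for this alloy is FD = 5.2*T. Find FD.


Formula: FD = 5.2 * T  (riser feeding-distance rule)
FD = 5.2 * 4.06 cm = 21.1120 cm

Final answer: 21.1120 cm


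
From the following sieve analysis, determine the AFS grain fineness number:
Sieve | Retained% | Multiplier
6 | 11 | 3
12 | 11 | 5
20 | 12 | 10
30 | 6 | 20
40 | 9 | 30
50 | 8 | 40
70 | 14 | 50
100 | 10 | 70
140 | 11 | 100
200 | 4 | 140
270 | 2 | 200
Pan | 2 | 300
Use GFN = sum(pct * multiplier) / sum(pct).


Formula: GFN = sum(pct * multiplier) / sum(pct)
sum(pct * multiplier) = 4978
sum(pct) = 100
GFN = 4978 / 100 = 49.78

Answer: 49.78


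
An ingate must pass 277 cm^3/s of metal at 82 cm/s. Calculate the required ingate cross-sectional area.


Formula: A_ingate = Q / v  (continuity equation)
A = 277 cm^3/s / 82 cm/s = 3.3780 cm^2

3.3780 cm^2


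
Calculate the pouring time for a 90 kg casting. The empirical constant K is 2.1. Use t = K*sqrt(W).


Formula: t = K * sqrt(W)
sqrt(W) = sqrt(90) = 9.48683
t = 2.1 * 9.48683 = 19.9223 s

19.9223 s


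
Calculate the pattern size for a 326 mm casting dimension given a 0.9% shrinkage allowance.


Formula: L_pattern = L_casting * (1 + shrinkage_rate/100)
Shrinkage factor = 1 + 0.9/100 = 1.009
L_pattern = 326 mm * 1.009 = 328.9340 mm

328.9340 mm


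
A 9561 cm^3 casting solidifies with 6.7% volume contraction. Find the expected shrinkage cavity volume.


Formula: V_shrink = V_casting * shrinkage_pct / 100
V_shrink = 9561 cm^3 * 6.7 / 100 = 640.5870 cm^3


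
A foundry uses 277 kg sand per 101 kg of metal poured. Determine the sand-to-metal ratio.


Formula: Sand-to-Metal Ratio = W_sand / W_metal
Ratio = 277 kg / 101 kg = 2.7426


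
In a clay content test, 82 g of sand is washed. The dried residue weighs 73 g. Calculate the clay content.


Formula: Clay% = (W_total - W_washed) / W_total * 100
Clay mass = 82 - 73 = 9 g
Clay% = 9 / 82 * 100 = 10.9756%


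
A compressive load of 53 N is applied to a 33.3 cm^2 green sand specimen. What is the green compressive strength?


Formula: Compressive Strength = Force / Area
Strength = 53 N / 33.3 cm^2 = 1.5916 N/cm^2

1.5916 N/cm^2


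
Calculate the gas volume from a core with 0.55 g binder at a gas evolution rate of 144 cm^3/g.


Formula: V_gas = W_binder * gas_evolution_rate
V = 0.55 g * 144 cm^3/g = 79.2000 cm^3

79.2000 cm^3


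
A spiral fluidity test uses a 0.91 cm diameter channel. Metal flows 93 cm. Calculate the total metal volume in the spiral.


Formula: V = pi * (d/2)^2 * L  (cylinder volume)
Radius = 0.91/2 = 0.455 cm
V = pi * 0.455^2 * 93 = 60.4861 cm^3


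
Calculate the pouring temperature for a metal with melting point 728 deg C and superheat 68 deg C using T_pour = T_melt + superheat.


Formula: T_pour = T_melt + Superheat
T_pour = 728 + 68 = 796 deg C


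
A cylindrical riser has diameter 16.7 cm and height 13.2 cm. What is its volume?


Formula: V = pi * (D/2)^2 * H  (cylinder volume)
Radius = D/2 = 16.7/2 = 8.35 cm
V = pi * 8.35^2 * 13.2 = 2891.3240 cm^3

2891.3240 cm^3


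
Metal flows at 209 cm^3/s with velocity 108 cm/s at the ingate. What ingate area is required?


Formula: A_ingate = Q / v  (continuity equation)
A = 209 cm^3/s / 108 cm/s = 1.9352 cm^2

Answer: 1.9352 cm^2


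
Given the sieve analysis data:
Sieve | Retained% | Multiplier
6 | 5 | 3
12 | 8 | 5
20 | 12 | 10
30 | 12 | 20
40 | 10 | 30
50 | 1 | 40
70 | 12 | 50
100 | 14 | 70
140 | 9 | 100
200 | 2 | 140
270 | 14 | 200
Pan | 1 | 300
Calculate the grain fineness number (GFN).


Formula: GFN = sum(pct * multiplier) / sum(pct)
sum(pct * multiplier) = 6615
sum(pct) = 100
GFN = 6615 / 100 = 66.15

Answer: 66.15


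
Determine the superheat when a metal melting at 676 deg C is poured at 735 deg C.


Formula: Superheat = T_pour - T_melt
Superheat = 735 - 676 = 59 deg C

Answer: 59 deg C


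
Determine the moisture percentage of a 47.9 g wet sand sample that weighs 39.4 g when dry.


Formula: MC = (W_wet - W_dry) / W_wet * 100
Water mass = 47.9 - 39.4 = 8.5 g
MC = 8.5 / 47.9 * 100 = 17.7453%

Final answer: 17.7453%


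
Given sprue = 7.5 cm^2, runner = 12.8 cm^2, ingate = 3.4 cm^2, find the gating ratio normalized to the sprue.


Sprue:Runner:Ingate = 1 : 12.8/7.5 : 3.4/7.5 = 1:1.71:0.45

1:1.71:0.45


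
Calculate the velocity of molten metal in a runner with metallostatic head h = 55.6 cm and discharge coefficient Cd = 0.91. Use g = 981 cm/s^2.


Formula: v = Cd * sqrt(2 * g * h)  (Torricelli with discharge coefficient)
2*g*h = 2 * 981 * 55.6 = 109087.2 cm^2/s^2
sqrt(109087.2) = 330.28351 cm/s
v = 0.91 * 330.28351 = 300.5580 cm/s


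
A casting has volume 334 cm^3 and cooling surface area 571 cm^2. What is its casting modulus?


Formula: Casting Modulus M = V / A
M = 334 cm^3 / 571 cm^2 = 0.5849 cm

Answer: 0.5849 cm


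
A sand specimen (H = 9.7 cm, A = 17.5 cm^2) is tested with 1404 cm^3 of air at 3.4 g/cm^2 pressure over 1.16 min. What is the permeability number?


Formula: Permeability Number P = (V * H) / (p * A * t)
Numerator: V * H = 1404 * 9.7 = 13618.8
Denominator: p * A * t = 3.4 * 17.5 * 1.16 = 69.02
P = 13618.8 / 69.02 = 197.3167

197.3167


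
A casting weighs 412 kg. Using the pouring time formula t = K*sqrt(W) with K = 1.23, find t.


Formula: t = K * sqrt(W)
sqrt(W) = sqrt(412) = 20.29778
t = 1.23 * 20.29778 = 24.9663 s

24.9663 s


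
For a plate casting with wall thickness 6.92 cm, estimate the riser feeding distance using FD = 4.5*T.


Formula: FD = 4.5 * T  (riser feeding-distance rule)
FD = 4.5 * 6.92 cm = 31.1400 cm

31.1400 cm


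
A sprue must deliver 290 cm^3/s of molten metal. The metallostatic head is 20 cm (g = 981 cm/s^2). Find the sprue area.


Formula: v = sqrt(2*g*h), A = Q/v
Velocity: v = sqrt(2 * 981 * 20) = sqrt(39240) = 198.0909 cm/s
Sprue area: A = Q / v = 290 / 198.0909 = 1.4640 cm^2

Final answer: 1.4640 cm^2


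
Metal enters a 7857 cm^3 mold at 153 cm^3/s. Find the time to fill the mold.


Formula: t_fill = V_mold / Q_flow
t = 7857 cm^3 / 153 cm^3/s = 51.3529 s

51.3529 s


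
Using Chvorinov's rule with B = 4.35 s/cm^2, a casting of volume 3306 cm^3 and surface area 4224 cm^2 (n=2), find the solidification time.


Formula: t_s = B * (V/A)^n  (Chvorinov's rule, n=2)
Modulus M = V/A = 3306/4224 = 0.782670 cm
M^2 = 0.782670^2 = 0.612572 cm^2
t_s = 4.35 * 0.612572 = 2.6647 s


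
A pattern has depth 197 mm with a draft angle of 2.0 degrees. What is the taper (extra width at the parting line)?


Formula: taper = depth * tan(draft_angle)
tan(2.0 deg) = 0.0349208
taper = 197 mm * 0.0349208 = 6.8794 mm


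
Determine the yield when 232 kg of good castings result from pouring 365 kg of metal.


Formula: Casting Yield = (W_good / W_total) * 100
Yield = (232 kg / 365 kg) * 100 = 63.5616%


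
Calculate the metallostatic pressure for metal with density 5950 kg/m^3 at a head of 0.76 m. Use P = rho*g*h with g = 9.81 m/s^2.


Formula: P = rho * g * h
rho * g = 5950 * 9.81 = 58369.5 N/m^3
P = 58369.5 * 0.76 = 44360.8200 Pa

44360.8200 Pa


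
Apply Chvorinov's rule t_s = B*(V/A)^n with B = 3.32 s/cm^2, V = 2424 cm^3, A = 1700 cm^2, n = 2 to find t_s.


Formula: t_s = B * (V/A)^n  (Chvorinov's rule, n=2)
Modulus M = V/A = 2424/1700 = 1.425882 cm
M^2 = 1.425882^2 = 2.033139 cm^2
t_s = 3.32 * 2.033139 = 6.7500 s


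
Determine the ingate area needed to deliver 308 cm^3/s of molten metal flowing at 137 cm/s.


Formula: A_ingate = Q / v  (continuity equation)
A = 308 cm^3/s / 137 cm/s = 2.2482 cm^2


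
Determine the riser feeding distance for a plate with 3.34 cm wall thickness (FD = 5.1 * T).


Formula: FD = 5.1 * T  (riser feeding-distance rule)
FD = 5.1 * 3.34 cm = 17.0340 cm


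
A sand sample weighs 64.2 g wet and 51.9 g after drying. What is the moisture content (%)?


Formula: MC = (W_wet - W_dry) / W_wet * 100
Water mass = 64.2 - 51.9 = 12.3 g
MC = 12.3 / 64.2 * 100 = 19.1589%

19.1589%


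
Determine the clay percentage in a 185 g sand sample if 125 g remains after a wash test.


Formula: Clay% = (W_total - W_washed) / W_total * 100
Clay mass = 185 - 125 = 60 g
Clay% = 60 / 185 * 100 = 32.4324%

32.4324%


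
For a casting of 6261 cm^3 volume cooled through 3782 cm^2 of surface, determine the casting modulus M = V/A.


Formula: Casting Modulus M = V / A
M = 6261 cm^3 / 3782 cm^2 = 1.6555 cm


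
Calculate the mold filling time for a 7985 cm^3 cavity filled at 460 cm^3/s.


Formula: t_fill = V_mold / Q_flow
t = 7985 cm^3 / 460 cm^3/s = 17.3587 s

Final answer: 17.3587 s


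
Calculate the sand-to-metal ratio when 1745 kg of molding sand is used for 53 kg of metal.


Formula: Sand-to-Metal Ratio = W_sand / W_metal
Ratio = 1745 kg / 53 kg = 32.9245


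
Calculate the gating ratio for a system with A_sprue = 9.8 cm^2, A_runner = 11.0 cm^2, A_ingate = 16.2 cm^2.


Sprue:Runner:Ingate = 1 : 11.0/9.8 : 16.2/9.8 = 1:1.12:1.65

1:1.12:1.65


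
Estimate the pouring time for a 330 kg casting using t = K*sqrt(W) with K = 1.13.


Formula: t = K * sqrt(W)
sqrt(W) = sqrt(330) = 18.16590
t = 1.13 * 18.16590 = 20.5275 s

Final answer: 20.5275 s


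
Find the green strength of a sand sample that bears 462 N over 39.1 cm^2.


Formula: Compressive Strength = Force / Area
Strength = 462 N / 39.1 cm^2 = 11.8159 N/cm^2


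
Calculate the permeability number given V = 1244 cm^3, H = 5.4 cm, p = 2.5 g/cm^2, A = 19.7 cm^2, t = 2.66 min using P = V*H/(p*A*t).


Formula: Permeability Number P = (V * H) / (p * A * t)
Numerator: V * H = 1244 * 5.4 = 6717.6
Denominator: p * A * t = 2.5 * 19.7 * 2.66 = 131.005
P = 6717.6 / 131.005 = 51.2774

Answer: 51.2774


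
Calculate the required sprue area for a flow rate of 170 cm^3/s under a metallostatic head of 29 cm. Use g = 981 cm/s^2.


Formula: v = sqrt(2*g*h), A = Q/v
Velocity: v = sqrt(2 * 981 * 29) = sqrt(56898) = 238.5330 cm/s
Sprue area: A = Q / v = 170 / 238.5330 = 0.7127 cm^2

0.7127 cm^2


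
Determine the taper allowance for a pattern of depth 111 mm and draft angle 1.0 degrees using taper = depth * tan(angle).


Formula: taper = depth * tan(draft_angle)
tan(1.0 deg) = 0.0174551
taper = 111 mm * 0.0174551 = 1.9375 mm


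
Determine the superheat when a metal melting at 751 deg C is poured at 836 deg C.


Formula: Superheat = T_pour - T_melt
Superheat = 836 - 751 = 85 deg C

85 deg C


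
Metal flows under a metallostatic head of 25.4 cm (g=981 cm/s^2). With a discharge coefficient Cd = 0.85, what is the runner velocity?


Formula: v = Cd * sqrt(2 * g * h)  (Torricelli with discharge coefficient)
2*g*h = 2 * 981 * 25.4 = 49834.8 cm^2/s^2
sqrt(49834.8) = 223.23709 cm/s
v = 0.85 * 223.23709 = 189.7515 cm/s

189.7515 cm/s


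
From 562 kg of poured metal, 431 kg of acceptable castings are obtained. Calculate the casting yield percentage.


Formula: Casting Yield = (W_good / W_total) * 100
Yield = (431 kg / 562 kg) * 100 = 76.6904%


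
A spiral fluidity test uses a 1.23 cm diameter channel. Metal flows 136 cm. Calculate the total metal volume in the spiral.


Formula: V = pi * (d/2)^2 * L  (cylinder volume)
Radius = 1.23/2 = 0.615 cm
V = pi * 0.615^2 * 136 = 161.5991 cm^3

Answer: 161.5991 cm^3


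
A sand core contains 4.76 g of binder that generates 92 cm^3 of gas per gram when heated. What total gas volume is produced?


Formula: V_gas = W_binder * gas_evolution_rate
V = 4.76 g * 92 cm^3/g = 437.9200 cm^3

Final answer: 437.9200 cm^3


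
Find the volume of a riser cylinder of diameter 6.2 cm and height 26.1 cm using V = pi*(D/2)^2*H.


Formula: V = pi * (D/2)^2 * H  (cylinder volume)
Radius = D/2 = 6.2/2 = 3.1 cm
V = pi * 3.1^2 * 26.1 = 787.9774 cm^3

Answer: 787.9774 cm^3


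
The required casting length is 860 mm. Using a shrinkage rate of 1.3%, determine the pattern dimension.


Formula: L_pattern = L_casting * (1 + shrinkage_rate/100)
Shrinkage factor = 1 + 1.3/100 = 1.013
L_pattern = 860 mm * 1.013 = 871.1800 mm


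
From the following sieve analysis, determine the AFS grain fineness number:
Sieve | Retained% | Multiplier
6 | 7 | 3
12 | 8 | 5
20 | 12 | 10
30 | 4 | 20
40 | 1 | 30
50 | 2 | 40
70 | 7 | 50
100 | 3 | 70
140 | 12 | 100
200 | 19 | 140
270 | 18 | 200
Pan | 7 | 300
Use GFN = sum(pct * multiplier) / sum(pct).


Formula: GFN = sum(pct * multiplier) / sum(pct)
sum(pct * multiplier) = 10491
sum(pct) = 100
GFN = 10491 / 100 = 104.91


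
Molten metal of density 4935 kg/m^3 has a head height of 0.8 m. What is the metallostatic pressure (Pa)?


Formula: P = rho * g * h
rho * g = 4935 * 9.81 = 48412.35 N/m^3
P = 48412.35 * 0.8 = 38729.8800 Pa

Final answer: 38729.8800 Pa


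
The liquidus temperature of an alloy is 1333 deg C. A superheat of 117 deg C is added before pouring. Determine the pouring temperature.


Formula: T_pour = T_melt + Superheat
T_pour = 1333 + 117 = 1450 deg C

1450 deg C


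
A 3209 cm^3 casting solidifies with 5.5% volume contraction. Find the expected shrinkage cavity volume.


Formula: V_shrink = V_casting * shrinkage_pct / 100
V_shrink = 3209 cm^3 * 5.5 / 100 = 176.4950 cm^3

176.4950 cm^3


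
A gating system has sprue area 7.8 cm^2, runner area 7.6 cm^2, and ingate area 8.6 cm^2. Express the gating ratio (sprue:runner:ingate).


Sprue:Runner:Ingate = 1 : 7.6/7.8 : 8.6/7.8 = 1:0.97:1.10


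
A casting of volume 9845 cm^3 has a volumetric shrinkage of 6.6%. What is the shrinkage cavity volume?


Formula: V_shrink = V_casting * shrinkage_pct / 100
V_shrink = 9845 cm^3 * 6.6 / 100 = 649.7700 cm^3


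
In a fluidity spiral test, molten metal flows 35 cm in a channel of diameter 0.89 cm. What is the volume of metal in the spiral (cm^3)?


Formula: V = pi * (d/2)^2 * L  (cylinder volume)
Radius = 0.89/2 = 0.445 cm
V = pi * 0.445^2 * 35 = 21.7740 cm^3

Final answer: 21.7740 cm^3


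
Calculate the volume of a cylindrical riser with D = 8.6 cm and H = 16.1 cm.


Formula: V = pi * (D/2)^2 * H  (cylinder volume)
Radius = D/2 = 8.6/2 = 4.3 cm
V = pi * 4.3^2 * 16.1 = 935.2176 cm^3


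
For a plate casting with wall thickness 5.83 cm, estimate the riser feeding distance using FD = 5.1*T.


Formula: FD = 5.1 * T  (riser feeding-distance rule)
FD = 5.1 * 5.83 cm = 29.7330 cm


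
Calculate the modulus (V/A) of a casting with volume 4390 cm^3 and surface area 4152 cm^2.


Formula: Casting Modulus M = V / A
M = 4390 cm^3 / 4152 cm^2 = 1.0573 cm

Answer: 1.0573 cm


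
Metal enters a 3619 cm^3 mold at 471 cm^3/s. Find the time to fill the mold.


Formula: t_fill = V_mold / Q_flow
t = 3619 cm^3 / 471 cm^3/s = 7.6837 s


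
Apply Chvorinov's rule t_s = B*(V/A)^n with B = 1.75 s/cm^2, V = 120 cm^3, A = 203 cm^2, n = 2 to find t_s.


Formula: t_s = B * (V/A)^n  (Chvorinov's rule, n=2)
Modulus M = V/A = 120/203 = 0.591133 cm
M^2 = 0.591133^2 = 0.349438 cm^2
t_s = 1.75 * 0.349438 = 0.6115 s


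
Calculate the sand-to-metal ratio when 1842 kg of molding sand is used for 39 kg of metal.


Formula: Sand-to-Metal Ratio = W_sand / W_metal
Ratio = 1842 kg / 39 kg = 47.2308

Answer: 47.2308


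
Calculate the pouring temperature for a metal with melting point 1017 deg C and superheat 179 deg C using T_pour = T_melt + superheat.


Formula: T_pour = T_melt + Superheat
T_pour = 1017 + 179 = 1196 deg C

1196 deg C


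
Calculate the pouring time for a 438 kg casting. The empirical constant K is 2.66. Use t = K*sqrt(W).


Formula: t = K * sqrt(W)
sqrt(W) = sqrt(438) = 20.92845
t = 2.66 * 20.92845 = 55.6697 s

Answer: 55.6697 s


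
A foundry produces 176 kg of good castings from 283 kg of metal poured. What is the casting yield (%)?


Formula: Casting Yield = (W_good / W_total) * 100
Yield = (176 kg / 283 kg) * 100 = 62.1908%

Final answer: 62.1908%


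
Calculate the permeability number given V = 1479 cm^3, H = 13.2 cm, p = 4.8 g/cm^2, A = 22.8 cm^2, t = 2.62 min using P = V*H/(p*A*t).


Formula: Permeability Number P = (V * H) / (p * A * t)
Numerator: V * H = 1479 * 13.2 = 19522.8
Denominator: p * A * t = 4.8 * 22.8 * 2.62 = 286.7328
P = 19522.8 / 286.7328 = 68.0871


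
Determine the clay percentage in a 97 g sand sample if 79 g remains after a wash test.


Formula: Clay% = (W_total - W_washed) / W_total * 100
Clay mass = 97 - 79 = 18 g
Clay% = 18 / 97 * 100 = 18.5567%

Final answer: 18.5567%


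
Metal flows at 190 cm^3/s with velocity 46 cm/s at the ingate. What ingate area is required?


Formula: A_ingate = Q / v  (continuity equation)
A = 190 cm^3/s / 46 cm/s = 4.1304 cm^2

4.1304 cm^2


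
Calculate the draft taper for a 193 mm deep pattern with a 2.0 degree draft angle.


Formula: taper = depth * tan(draft_angle)
tan(2.0 deg) = 0.0349208
taper = 193 mm * 0.0349208 = 6.7397 mm


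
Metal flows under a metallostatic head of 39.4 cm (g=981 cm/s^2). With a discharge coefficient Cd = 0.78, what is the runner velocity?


Formula: v = Cd * sqrt(2 * g * h)  (Torricelli with discharge coefficient)
2*g*h = 2 * 981 * 39.4 = 77302.8 cm^2/s^2
sqrt(77302.8) = 278.03381 cm/s
v = 0.78 * 278.03381 = 216.8664 cm/s

216.8664 cm/s


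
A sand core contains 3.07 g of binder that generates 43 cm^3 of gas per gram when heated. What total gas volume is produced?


Formula: V_gas = W_binder * gas_evolution_rate
V = 3.07 g * 43 cm^3/g = 132.0100 cm^3


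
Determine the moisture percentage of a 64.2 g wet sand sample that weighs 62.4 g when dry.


Formula: MC = (W_wet - W_dry) / W_wet * 100
Water mass = 64.2 - 62.4 = 1.8 g
MC = 1.8 / 64.2 * 100 = 2.8037%

2.8037%


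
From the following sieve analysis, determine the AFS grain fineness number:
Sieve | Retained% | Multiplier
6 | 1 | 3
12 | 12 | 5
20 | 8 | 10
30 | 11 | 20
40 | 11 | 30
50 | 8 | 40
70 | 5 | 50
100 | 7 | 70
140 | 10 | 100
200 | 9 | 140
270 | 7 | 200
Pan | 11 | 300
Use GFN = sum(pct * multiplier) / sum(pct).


Formula: GFN = sum(pct * multiplier) / sum(pct)
sum(pct * multiplier) = 8713
sum(pct) = 100
GFN = 8713 / 100 = 87.13

Answer: 87.13


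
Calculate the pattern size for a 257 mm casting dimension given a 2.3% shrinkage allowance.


Formula: L_pattern = L_casting * (1 + shrinkage_rate/100)
Shrinkage factor = 1 + 2.3/100 = 1.023
L_pattern = 257 mm * 1.023 = 262.9110 mm

Final answer: 262.9110 mm


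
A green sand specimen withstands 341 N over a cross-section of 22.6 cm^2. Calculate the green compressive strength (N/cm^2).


Formula: Compressive Strength = Force / Area
Strength = 341 N / 22.6 cm^2 = 15.0885 N/cm^2


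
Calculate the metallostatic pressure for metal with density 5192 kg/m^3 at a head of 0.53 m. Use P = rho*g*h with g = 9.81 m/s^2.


Formula: P = rho * g * h
rho * g = 5192 * 9.81 = 50933.52 N/m^3
P = 50933.52 * 0.53 = 26994.7656 Pa

26994.7656 Pa


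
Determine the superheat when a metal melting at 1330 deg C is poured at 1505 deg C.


Formula: Superheat = T_pour - T_melt
Superheat = 1505 - 1330 = 175 deg C


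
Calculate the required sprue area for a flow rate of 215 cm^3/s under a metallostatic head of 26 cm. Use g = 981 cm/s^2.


Formula: v = sqrt(2*g*h), A = Q/v
Velocity: v = sqrt(2 * 981 * 26) = sqrt(51012) = 225.8584 cm/s
Sprue area: A = Q / v = 215 / 225.8584 = 0.9519 cm^2

0.9519 cm^2


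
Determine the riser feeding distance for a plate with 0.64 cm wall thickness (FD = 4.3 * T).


Formula: FD = 4.3 * T  (riser feeding-distance rule)
FD = 4.3 * 0.64 cm = 2.7520 cm

Answer: 2.7520 cm


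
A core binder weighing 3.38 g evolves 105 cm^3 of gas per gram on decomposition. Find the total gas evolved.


Formula: V_gas = W_binder * gas_evolution_rate
V = 3.38 g * 105 cm^3/g = 354.9000 cm^3


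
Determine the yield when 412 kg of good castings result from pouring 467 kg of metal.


Formula: Casting Yield = (W_good / W_total) * 100
Yield = (412 kg / 467 kg) * 100 = 88.2227%

Final answer: 88.2227%


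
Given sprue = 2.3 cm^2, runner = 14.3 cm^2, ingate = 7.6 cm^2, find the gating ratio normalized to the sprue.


Sprue:Runner:Ingate = 1 : 14.3/2.3 : 7.6/2.3 = 1:6.22:3.30


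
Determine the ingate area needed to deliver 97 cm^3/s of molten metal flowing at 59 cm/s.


Formula: A_ingate = Q / v  (continuity equation)
A = 97 cm^3/s / 59 cm/s = 1.6441 cm^2

Answer: 1.6441 cm^2


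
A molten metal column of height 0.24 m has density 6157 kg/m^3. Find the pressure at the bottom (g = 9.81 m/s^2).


Formula: P = rho * g * h
rho * g = 6157 * 9.81 = 60400.17 N/m^3
P = 60400.17 * 0.24 = 14496.0408 Pa

Answer: 14496.0408 Pa


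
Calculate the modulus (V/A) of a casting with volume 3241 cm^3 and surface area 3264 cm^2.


Formula: Casting Modulus M = V / A
M = 3241 cm^3 / 3264 cm^2 = 0.9930 cm

Final answer: 0.9930 cm


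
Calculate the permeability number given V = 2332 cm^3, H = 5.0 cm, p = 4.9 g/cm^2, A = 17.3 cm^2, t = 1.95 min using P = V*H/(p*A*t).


Formula: Permeability Number P = (V * H) / (p * A * t)
Numerator: V * H = 2332 * 5.0 = 11660.0
Denominator: p * A * t = 4.9 * 17.3 * 1.95 = 165.3015
P = 11660.0 / 165.3015 = 70.5378

Answer: 70.5378


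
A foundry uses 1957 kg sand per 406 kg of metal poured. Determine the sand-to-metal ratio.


Formula: Sand-to-Metal Ratio = W_sand / W_metal
Ratio = 1957 kg / 406 kg = 4.8202

Final answer: 4.8202


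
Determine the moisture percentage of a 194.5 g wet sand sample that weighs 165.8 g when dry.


Formula: MC = (W_wet - W_dry) / W_wet * 100
Water mass = 194.5 - 165.8 = 28.7 g
MC = 28.7 / 194.5 * 100 = 14.7558%


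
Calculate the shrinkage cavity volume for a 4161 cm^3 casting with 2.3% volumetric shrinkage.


Formula: V_shrink = V_casting * shrinkage_pct / 100
V_shrink = 4161 cm^3 * 2.3 / 100 = 95.7030 cm^3

95.7030 cm^3


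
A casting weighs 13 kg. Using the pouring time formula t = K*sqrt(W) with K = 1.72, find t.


Formula: t = K * sqrt(W)
sqrt(W) = sqrt(13) = 3.60555
t = 1.72 * 3.60555 = 6.2015 s


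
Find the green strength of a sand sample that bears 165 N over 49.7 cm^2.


Formula: Compressive Strength = Force / Area
Strength = 165 N / 49.7 cm^2 = 3.3199 N/cm^2


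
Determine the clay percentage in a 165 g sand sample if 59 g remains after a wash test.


Formula: Clay% = (W_total - W_washed) / W_total * 100
Clay mass = 165 - 59 = 106 g
Clay% = 106 / 165 * 100 = 64.2424%


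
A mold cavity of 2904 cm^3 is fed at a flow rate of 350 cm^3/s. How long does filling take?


Formula: t_fill = V_mold / Q_flow
t = 2904 cm^3 / 350 cm^3/s = 8.2971 s

Final answer: 8.2971 s


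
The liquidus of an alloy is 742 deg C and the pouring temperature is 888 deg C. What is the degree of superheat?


Formula: Superheat = T_pour - T_melt
Superheat = 888 - 742 = 146 deg C

Final answer: 146 deg C


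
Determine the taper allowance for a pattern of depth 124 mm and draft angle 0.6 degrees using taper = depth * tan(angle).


Formula: taper = depth * tan(draft_angle)
tan(0.6 deg) = 0.0104724
taper = 124 mm * 0.0104724 = 1.2986 mm


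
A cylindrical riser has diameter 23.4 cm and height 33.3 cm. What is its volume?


Formula: V = pi * (D/2)^2 * H  (cylinder volume)
Radius = D/2 = 23.4/2 = 11.7 cm
V = pi * 11.7^2 * 33.3 = 14320.7522 cm^3

Answer: 14320.7522 cm^3


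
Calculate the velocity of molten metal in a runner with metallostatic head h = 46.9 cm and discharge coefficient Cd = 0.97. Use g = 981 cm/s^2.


Formula: v = Cd * sqrt(2 * g * h)  (Torricelli with discharge coefficient)
2*g*h = 2 * 981 * 46.9 = 92017.8 cm^2/s^2
sqrt(92017.8) = 303.34436 cm/s
v = 0.97 * 303.34436 = 294.2440 cm/s

Answer: 294.2440 cm/s


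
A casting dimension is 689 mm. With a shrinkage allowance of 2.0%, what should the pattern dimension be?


Formula: L_pattern = L_casting * (1 + shrinkage_rate/100)
Shrinkage factor = 1 + 2.0/100 = 1.02
L_pattern = 689 mm * 1.02 = 702.7800 mm

Final answer: 702.7800 mm


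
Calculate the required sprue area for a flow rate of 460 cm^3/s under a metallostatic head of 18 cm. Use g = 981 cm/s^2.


Formula: v = sqrt(2*g*h), A = Q/v
Velocity: v = sqrt(2 * 981 * 18) = sqrt(35316) = 187.9255 cm/s
Sprue area: A = Q / v = 460 / 187.9255 = 2.4478 cm^2

Final answer: 2.4478 cm^2


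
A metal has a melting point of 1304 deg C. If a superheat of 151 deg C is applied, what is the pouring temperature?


Formula: T_pour = T_melt + Superheat
T_pour = 1304 + 151 = 1455 deg C

1455 deg C


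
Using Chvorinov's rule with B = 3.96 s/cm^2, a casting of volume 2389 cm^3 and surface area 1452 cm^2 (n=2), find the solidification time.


Formula: t_s = B * (V/A)^n  (Chvorinov's rule, n=2)
Modulus M = V/A = 2389/1452 = 1.645317 cm
M^2 = 1.645317^2 = 2.707068 cm^2
t_s = 3.96 * 2.707068 = 10.7200 s

Final answer: 10.7200 s


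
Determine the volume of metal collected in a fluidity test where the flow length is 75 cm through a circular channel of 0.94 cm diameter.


Formula: V = pi * (d/2)^2 * L  (cylinder volume)
Radius = 0.94/2 = 0.47 cm
V = pi * 0.47^2 * 75 = 52.0483 cm^3

Answer: 52.0483 cm^3


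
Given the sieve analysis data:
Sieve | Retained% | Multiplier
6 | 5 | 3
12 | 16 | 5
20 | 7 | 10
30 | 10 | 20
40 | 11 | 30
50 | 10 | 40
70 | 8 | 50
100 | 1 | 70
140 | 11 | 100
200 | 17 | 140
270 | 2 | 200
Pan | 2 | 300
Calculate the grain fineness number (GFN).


Formula: GFN = sum(pct * multiplier) / sum(pct)
sum(pct * multiplier) = 6045
sum(pct) = 100
GFN = 6045 / 100 = 60.45

Final answer: 60.45


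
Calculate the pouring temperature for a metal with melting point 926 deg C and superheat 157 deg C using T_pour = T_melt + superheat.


Formula: T_pour = T_melt + Superheat
T_pour = 926 + 157 = 1083 deg C


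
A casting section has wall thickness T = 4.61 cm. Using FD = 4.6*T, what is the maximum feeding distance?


Formula: FD = 4.6 * T  (riser feeding-distance rule)
FD = 4.6 * 4.61 cm = 21.2060 cm


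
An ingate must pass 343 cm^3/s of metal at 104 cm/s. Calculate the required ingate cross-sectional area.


Formula: A_ingate = Q / v  (continuity equation)
A = 343 cm^3/s / 104 cm/s = 3.2981 cm^2

Answer: 3.2981 cm^2


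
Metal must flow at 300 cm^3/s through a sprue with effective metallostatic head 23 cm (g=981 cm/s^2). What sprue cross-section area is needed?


Formula: v = sqrt(2*g*h), A = Q/v
Velocity: v = sqrt(2 * 981 * 23) = sqrt(45126) = 212.4288 cm/s
Sprue area: A = Q / v = 300 / 212.4288 = 1.4122 cm^2


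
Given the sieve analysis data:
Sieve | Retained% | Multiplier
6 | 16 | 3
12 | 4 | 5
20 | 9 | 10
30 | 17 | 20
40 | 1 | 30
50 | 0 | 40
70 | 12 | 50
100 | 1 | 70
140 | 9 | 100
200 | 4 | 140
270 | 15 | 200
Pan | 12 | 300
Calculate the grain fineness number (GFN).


Formula: GFN = sum(pct * multiplier) / sum(pct)
sum(pct * multiplier) = 9258
sum(pct) = 100
GFN = 9258 / 100 = 92.58

Answer: 92.58


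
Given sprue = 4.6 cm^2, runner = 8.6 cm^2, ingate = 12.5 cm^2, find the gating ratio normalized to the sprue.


Sprue:Runner:Ingate = 1 : 8.6/4.6 : 12.5/4.6 = 1:1.87:2.72


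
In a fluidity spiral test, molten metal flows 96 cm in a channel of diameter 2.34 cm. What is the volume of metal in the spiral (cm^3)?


Formula: V = pi * (d/2)^2 * L  (cylinder volume)
Radius = 2.34/2 = 1.17 cm
V = pi * 1.17^2 * 96 = 412.8505 cm^3

Final answer: 412.8505 cm^3


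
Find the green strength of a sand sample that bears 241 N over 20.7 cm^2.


Formula: Compressive Strength = Force / Area
Strength = 241 N / 20.7 cm^2 = 11.6425 N/cm^2


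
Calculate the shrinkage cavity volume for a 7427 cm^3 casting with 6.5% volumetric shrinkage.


Formula: V_shrink = V_casting * shrinkage_pct / 100
V_shrink = 7427 cm^3 * 6.5 / 100 = 482.7550 cm^3


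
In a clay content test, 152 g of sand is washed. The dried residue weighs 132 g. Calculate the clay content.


Formula: Clay% = (W_total - W_washed) / W_total * 100
Clay mass = 152 - 132 = 20 g
Clay% = 20 / 152 * 100 = 13.1579%

Final answer: 13.1579%


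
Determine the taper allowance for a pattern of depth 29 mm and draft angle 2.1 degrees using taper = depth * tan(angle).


Formula: taper = depth * tan(draft_angle)
tan(2.1 deg) = 0.0366683
taper = 29 mm * 0.0366683 = 1.0634 mm

Answer: 1.0634 mm


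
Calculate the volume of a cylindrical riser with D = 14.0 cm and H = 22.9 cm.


Formula: V = pi * (D/2)^2 * H  (cylinder volume)
Radius = D/2 = 14.0/2 = 7.0 cm
V = pi * 7.0^2 * 22.9 = 3525.1811 cm^3

Answer: 3525.1811 cm^3


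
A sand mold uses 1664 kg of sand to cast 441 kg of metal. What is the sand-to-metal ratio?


Formula: Sand-to-Metal Ratio = W_sand / W_metal
Ratio = 1664 kg / 441 kg = 3.7732


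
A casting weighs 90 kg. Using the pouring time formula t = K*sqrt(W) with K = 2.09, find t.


Formula: t = K * sqrt(W)
sqrt(W) = sqrt(90) = 9.48683
t = 2.09 * 9.48683 = 19.8275 s


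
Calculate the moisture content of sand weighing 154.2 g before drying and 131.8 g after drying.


Formula: MC = (W_wet - W_dry) / W_wet * 100
Water mass = 154.2 - 131.8 = 22.4 g
MC = 22.4 / 154.2 * 100 = 14.5266%

Answer: 14.5266%


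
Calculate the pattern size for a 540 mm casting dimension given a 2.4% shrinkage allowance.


Formula: L_pattern = L_casting * (1 + shrinkage_rate/100)
Shrinkage factor = 1 + 2.4/100 = 1.024
L_pattern = 540 mm * 1.024 = 552.9600 mm

552.9600 mm


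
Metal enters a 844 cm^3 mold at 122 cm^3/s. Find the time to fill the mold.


Formula: t_fill = V_mold / Q_flow
t = 844 cm^3 / 122 cm^3/s = 6.9180 s

Final answer: 6.9180 s


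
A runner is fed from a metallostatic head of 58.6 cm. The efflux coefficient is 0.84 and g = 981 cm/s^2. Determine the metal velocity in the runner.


Formula: v = Cd * sqrt(2 * g * h)  (Torricelli with discharge coefficient)
2*g*h = 2 * 981 * 58.6 = 114973.2 cm^2/s^2
sqrt(114973.2) = 339.07698 cm/s
v = 0.84 * 339.07698 = 284.8247 cm/s

Answer: 284.8247 cm/s


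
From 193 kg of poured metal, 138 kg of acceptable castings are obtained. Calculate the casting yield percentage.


Formula: Casting Yield = (W_good / W_total) * 100
Yield = (138 kg / 193 kg) * 100 = 71.5026%

Final answer: 71.5026%


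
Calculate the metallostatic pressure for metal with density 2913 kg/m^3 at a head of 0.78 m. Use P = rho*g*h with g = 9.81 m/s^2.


Formula: P = rho * g * h
rho * g = 2913 * 9.81 = 28576.53 N/m^3
P = 28576.53 * 0.78 = 22289.6934 Pa

Answer: 22289.6934 Pa


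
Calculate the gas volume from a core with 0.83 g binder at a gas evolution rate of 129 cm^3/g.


Formula: V_gas = W_binder * gas_evolution_rate
V = 0.83 g * 129 cm^3/g = 107.0700 cm^3


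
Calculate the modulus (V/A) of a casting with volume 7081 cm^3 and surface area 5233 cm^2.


Formula: Casting Modulus M = V / A
M = 7081 cm^3 / 5233 cm^2 = 1.3531 cm


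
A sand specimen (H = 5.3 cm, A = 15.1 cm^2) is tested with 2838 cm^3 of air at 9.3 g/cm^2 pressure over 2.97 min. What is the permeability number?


Formula: Permeability Number P = (V * H) / (p * A * t)
Numerator: V * H = 2838 * 5.3 = 15041.4
Denominator: p * A * t = 9.3 * 15.1 * 2.97 = 417.0771
P = 15041.4 / 417.0771 = 36.0638

Answer: 36.0638


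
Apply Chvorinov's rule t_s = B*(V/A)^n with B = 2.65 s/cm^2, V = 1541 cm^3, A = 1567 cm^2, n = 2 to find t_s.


Formula: t_s = B * (V/A)^n  (Chvorinov's rule, n=2)
Modulus M = V/A = 1541/1567 = 0.983408 cm
M^2 = 0.983408^2 = 0.967091 cm^2
t_s = 2.65 * 0.967091 = 2.5628 s

2.5628 s


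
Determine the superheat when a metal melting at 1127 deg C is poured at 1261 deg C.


Formula: Superheat = T_pour - T_melt
Superheat = 1261 - 1127 = 134 deg C

134 deg C


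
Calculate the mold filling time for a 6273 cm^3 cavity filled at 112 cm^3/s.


Formula: t_fill = V_mold / Q_flow
t = 6273 cm^3 / 112 cm^3/s = 56.0089 s

56.0089 s


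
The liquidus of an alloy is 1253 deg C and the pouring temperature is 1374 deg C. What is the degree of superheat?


Formula: Superheat = T_pour - T_melt
Superheat = 1374 - 1253 = 121 deg C

121 deg C


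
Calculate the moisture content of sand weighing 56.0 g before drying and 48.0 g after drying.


Formula: MC = (W_wet - W_dry) / W_wet * 100
Water mass = 56.0 - 48.0 = 8.0 g
MC = 8.0 / 56.0 * 100 = 14.2857%
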